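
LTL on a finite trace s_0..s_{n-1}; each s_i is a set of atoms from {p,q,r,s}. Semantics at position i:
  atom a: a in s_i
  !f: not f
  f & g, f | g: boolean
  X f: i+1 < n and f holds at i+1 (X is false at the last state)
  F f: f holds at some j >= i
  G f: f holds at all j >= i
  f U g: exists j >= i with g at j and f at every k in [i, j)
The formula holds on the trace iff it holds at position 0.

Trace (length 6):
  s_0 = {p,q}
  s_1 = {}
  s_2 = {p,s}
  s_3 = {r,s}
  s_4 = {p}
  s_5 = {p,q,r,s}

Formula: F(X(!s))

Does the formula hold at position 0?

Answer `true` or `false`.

Answer: true

Derivation:
s_0={p,q}: F(X(!s))=True X(!s)=True !s=True s=False
s_1={}: F(X(!s))=True X(!s)=False !s=True s=False
s_2={p,s}: F(X(!s))=True X(!s)=False !s=False s=True
s_3={r,s}: F(X(!s))=True X(!s)=True !s=False s=True
s_4={p}: F(X(!s))=False X(!s)=False !s=True s=False
s_5={p,q,r,s}: F(X(!s))=False X(!s)=False !s=False s=True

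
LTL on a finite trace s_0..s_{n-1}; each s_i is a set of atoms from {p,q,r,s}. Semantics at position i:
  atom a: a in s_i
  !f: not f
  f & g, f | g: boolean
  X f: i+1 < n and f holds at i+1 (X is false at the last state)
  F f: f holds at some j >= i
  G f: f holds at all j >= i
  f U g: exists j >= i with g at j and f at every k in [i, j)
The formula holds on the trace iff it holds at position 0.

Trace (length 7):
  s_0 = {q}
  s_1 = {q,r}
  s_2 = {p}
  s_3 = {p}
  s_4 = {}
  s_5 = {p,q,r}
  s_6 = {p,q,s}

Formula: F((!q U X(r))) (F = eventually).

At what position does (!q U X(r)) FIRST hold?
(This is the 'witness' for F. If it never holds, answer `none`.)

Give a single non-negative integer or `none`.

s_0={q}: (!q U X(r))=True !q=False q=True X(r)=True r=False
s_1={q,r}: (!q U X(r))=False !q=False q=True X(r)=False r=True
s_2={p}: (!q U X(r))=True !q=True q=False X(r)=False r=False
s_3={p}: (!q U X(r))=True !q=True q=False X(r)=False r=False
s_4={}: (!q U X(r))=True !q=True q=False X(r)=True r=False
s_5={p,q,r}: (!q U X(r))=False !q=False q=True X(r)=False r=True
s_6={p,q,s}: (!q U X(r))=False !q=False q=True X(r)=False r=False
F((!q U X(r))) holds; first witness at position 0.

Answer: 0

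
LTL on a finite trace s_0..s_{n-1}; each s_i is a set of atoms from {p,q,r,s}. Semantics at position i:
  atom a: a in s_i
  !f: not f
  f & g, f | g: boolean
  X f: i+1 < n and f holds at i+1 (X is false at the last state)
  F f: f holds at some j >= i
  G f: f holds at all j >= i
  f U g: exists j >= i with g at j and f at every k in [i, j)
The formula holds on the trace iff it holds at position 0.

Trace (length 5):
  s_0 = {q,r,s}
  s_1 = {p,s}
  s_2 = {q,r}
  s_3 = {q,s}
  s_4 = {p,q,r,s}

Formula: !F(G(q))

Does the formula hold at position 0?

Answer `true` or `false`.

s_0={q,r,s}: !F(G(q))=False F(G(q))=True G(q)=False q=True
s_1={p,s}: !F(G(q))=False F(G(q))=True G(q)=False q=False
s_2={q,r}: !F(G(q))=False F(G(q))=True G(q)=True q=True
s_3={q,s}: !F(G(q))=False F(G(q))=True G(q)=True q=True
s_4={p,q,r,s}: !F(G(q))=False F(G(q))=True G(q)=True q=True

Answer: false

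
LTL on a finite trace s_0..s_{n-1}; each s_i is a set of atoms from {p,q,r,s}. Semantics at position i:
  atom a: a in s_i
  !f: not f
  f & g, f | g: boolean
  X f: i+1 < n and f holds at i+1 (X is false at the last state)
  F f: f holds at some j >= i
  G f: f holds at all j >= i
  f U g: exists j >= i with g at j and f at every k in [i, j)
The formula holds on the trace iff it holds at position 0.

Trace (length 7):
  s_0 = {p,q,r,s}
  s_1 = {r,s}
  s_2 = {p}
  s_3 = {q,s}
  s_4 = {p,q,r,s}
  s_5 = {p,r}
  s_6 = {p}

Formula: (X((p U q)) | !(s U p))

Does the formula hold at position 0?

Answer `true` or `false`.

Answer: false

Derivation:
s_0={p,q,r,s}: (X((p U q)) | !(s U p))=False X((p U q))=False (p U q)=True p=True q=True !(s U p)=False (s U p)=True s=True
s_1={r,s}: (X((p U q)) | !(s U p))=True X((p U q))=True (p U q)=False p=False q=False !(s U p)=False (s U p)=True s=True
s_2={p}: (X((p U q)) | !(s U p))=True X((p U q))=True (p U q)=True p=True q=False !(s U p)=False (s U p)=True s=False
s_3={q,s}: (X((p U q)) | !(s U p))=True X((p U q))=True (p U q)=True p=False q=True !(s U p)=False (s U p)=True s=True
s_4={p,q,r,s}: (X((p U q)) | !(s U p))=False X((p U q))=False (p U q)=True p=True q=True !(s U p)=False (s U p)=True s=True
s_5={p,r}: (X((p U q)) | !(s U p))=False X((p U q))=False (p U q)=False p=True q=False !(s U p)=False (s U p)=True s=False
s_6={p}: (X((p U q)) | !(s U p))=False X((p U q))=False (p U q)=False p=True q=False !(s U p)=False (s U p)=True s=False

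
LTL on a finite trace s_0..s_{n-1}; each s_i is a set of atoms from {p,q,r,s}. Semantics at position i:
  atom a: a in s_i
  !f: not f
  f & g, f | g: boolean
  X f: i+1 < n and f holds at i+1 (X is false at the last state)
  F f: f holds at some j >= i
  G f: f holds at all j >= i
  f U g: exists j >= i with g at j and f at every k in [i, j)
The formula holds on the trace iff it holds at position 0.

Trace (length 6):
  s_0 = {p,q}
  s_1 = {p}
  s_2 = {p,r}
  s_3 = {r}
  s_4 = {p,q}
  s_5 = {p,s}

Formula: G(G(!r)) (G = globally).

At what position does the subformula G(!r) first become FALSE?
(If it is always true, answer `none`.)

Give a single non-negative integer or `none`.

s_0={p,q}: G(!r)=False !r=True r=False
s_1={p}: G(!r)=False !r=True r=False
s_2={p,r}: G(!r)=False !r=False r=True
s_3={r}: G(!r)=False !r=False r=True
s_4={p,q}: G(!r)=True !r=True r=False
s_5={p,s}: G(!r)=True !r=True r=False
G(G(!r)) holds globally = False
First violation at position 0.

Answer: 0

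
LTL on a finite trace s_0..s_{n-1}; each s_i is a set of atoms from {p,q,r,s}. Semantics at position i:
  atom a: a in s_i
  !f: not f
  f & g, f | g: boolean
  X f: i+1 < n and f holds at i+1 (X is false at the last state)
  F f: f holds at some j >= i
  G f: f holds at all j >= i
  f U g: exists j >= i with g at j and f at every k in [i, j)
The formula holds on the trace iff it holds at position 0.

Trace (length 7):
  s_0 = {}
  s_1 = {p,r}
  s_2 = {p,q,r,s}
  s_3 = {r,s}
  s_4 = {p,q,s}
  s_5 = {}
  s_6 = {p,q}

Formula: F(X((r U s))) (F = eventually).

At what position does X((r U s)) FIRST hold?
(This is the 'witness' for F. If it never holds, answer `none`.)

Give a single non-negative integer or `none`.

Answer: 0

Derivation:
s_0={}: X((r U s))=True (r U s)=False r=False s=False
s_1={p,r}: X((r U s))=True (r U s)=True r=True s=False
s_2={p,q,r,s}: X((r U s))=True (r U s)=True r=True s=True
s_3={r,s}: X((r U s))=True (r U s)=True r=True s=True
s_4={p,q,s}: X((r U s))=False (r U s)=True r=False s=True
s_5={}: X((r U s))=False (r U s)=False r=False s=False
s_6={p,q}: X((r U s))=False (r U s)=False r=False s=False
F(X((r U s))) holds; first witness at position 0.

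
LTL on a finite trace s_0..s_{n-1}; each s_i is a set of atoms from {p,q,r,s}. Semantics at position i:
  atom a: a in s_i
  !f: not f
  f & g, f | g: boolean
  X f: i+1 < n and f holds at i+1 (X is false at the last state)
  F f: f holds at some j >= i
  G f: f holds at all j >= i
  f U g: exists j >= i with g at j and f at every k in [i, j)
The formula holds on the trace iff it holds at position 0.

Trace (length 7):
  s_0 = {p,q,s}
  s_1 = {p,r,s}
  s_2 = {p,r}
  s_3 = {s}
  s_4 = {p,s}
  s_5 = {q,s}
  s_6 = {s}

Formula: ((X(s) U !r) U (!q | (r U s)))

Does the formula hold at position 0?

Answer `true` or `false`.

s_0={p,q,s}: ((X(s) U !r) U (!q | (r U s)))=True (X(s) U !r)=True X(s)=True s=True !r=True r=False (!q | (r U s))=True !q=False q=True (r U s)=True
s_1={p,r,s}: ((X(s) U !r) U (!q | (r U s)))=True (X(s) U !r)=False X(s)=False s=True !r=False r=True (!q | (r U s))=True !q=True q=False (r U s)=True
s_2={p,r}: ((X(s) U !r) U (!q | (r U s)))=True (X(s) U !r)=True X(s)=True s=False !r=False r=True (!q | (r U s))=True !q=True q=False (r U s)=True
s_3={s}: ((X(s) U !r) U (!q | (r U s)))=True (X(s) U !r)=True X(s)=True s=True !r=True r=False (!q | (r U s))=True !q=True q=False (r U s)=True
s_4={p,s}: ((X(s) U !r) U (!q | (r U s)))=True (X(s) U !r)=True X(s)=True s=True !r=True r=False (!q | (r U s))=True !q=True q=False (r U s)=True
s_5={q,s}: ((X(s) U !r) U (!q | (r U s)))=True (X(s) U !r)=True X(s)=True s=True !r=True r=False (!q | (r U s))=True !q=False q=True (r U s)=True
s_6={s}: ((X(s) U !r) U (!q | (r U s)))=True (X(s) U !r)=True X(s)=False s=True !r=True r=False (!q | (r U s))=True !q=True q=False (r U s)=True

Answer: true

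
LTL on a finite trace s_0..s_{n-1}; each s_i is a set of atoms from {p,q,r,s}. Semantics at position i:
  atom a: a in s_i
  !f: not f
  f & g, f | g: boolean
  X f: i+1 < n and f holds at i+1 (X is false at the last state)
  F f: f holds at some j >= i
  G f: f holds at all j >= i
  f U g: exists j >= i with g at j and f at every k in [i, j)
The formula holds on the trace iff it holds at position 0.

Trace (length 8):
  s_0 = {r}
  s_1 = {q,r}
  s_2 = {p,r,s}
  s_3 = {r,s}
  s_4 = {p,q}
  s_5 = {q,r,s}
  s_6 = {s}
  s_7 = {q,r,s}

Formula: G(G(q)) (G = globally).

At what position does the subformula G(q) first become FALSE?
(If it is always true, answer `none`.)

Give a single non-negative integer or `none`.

s_0={r}: G(q)=False q=False
s_1={q,r}: G(q)=False q=True
s_2={p,r,s}: G(q)=False q=False
s_3={r,s}: G(q)=False q=False
s_4={p,q}: G(q)=False q=True
s_5={q,r,s}: G(q)=False q=True
s_6={s}: G(q)=False q=False
s_7={q,r,s}: G(q)=True q=True
G(G(q)) holds globally = False
First violation at position 0.

Answer: 0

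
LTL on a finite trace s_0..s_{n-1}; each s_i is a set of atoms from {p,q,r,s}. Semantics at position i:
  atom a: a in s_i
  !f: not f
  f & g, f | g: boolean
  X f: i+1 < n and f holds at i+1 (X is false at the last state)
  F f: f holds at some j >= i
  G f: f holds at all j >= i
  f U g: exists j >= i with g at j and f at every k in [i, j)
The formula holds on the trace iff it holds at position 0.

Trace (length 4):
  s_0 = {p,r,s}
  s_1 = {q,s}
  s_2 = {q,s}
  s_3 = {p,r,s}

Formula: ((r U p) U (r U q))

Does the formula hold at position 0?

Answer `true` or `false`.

Answer: true

Derivation:
s_0={p,r,s}: ((r U p) U (r U q))=True (r U p)=True r=True p=True (r U q)=True q=False
s_1={q,s}: ((r U p) U (r U q))=True (r U p)=False r=False p=False (r U q)=True q=True
s_2={q,s}: ((r U p) U (r U q))=True (r U p)=False r=False p=False (r U q)=True q=True
s_3={p,r,s}: ((r U p) U (r U q))=False (r U p)=True r=True p=True (r U q)=False q=False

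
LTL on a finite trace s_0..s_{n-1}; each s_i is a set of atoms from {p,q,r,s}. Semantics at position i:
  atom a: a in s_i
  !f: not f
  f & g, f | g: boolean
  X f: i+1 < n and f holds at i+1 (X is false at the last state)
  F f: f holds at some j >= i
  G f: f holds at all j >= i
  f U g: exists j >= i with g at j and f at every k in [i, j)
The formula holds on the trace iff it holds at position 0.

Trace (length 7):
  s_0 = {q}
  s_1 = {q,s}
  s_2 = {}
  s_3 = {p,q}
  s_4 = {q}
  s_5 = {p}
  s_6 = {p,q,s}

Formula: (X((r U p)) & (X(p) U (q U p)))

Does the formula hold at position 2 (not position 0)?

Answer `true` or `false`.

s_0={q}: (X((r U p)) & (X(p) U (q U p)))=False X((r U p))=False (r U p)=False r=False p=False (X(p) U (q U p))=False X(p)=False (q U p)=False q=True
s_1={q,s}: (X((r U p)) & (X(p) U (q U p)))=False X((r U p))=False (r U p)=False r=False p=False (X(p) U (q U p))=False X(p)=False (q U p)=False q=True
s_2={}: (X((r U p)) & (X(p) U (q U p)))=True X((r U p))=True (r U p)=False r=False p=False (X(p) U (q U p))=True X(p)=True (q U p)=False q=False
s_3={p,q}: (X((r U p)) & (X(p) U (q U p)))=False X((r U p))=False (r U p)=True r=False p=True (X(p) U (q U p))=True X(p)=False (q U p)=True q=True
s_4={q}: (X((r U p)) & (X(p) U (q U p)))=True X((r U p))=True (r U p)=False r=False p=False (X(p) U (q U p))=True X(p)=True (q U p)=True q=True
s_5={p}: (X((r U p)) & (X(p) U (q U p)))=True X((r U p))=True (r U p)=True r=False p=True (X(p) U (q U p))=True X(p)=True (q U p)=True q=False
s_6={p,q,s}: (X((r U p)) & (X(p) U (q U p)))=False X((r U p))=False (r U p)=True r=False p=True (X(p) U (q U p))=True X(p)=False (q U p)=True q=True
Evaluating at position 2: result = True

Answer: true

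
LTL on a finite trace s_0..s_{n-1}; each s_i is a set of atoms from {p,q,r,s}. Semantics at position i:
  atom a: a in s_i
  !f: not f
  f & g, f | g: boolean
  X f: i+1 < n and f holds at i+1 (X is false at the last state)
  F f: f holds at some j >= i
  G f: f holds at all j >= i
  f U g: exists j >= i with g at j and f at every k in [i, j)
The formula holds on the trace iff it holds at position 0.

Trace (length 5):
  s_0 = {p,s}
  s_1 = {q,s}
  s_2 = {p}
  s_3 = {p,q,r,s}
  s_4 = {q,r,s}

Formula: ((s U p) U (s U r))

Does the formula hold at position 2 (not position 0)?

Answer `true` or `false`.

Answer: true

Derivation:
s_0={p,s}: ((s U p) U (s U r))=True (s U p)=True s=True p=True (s U r)=False r=False
s_1={q,s}: ((s U p) U (s U r))=True (s U p)=True s=True p=False (s U r)=False r=False
s_2={p}: ((s U p) U (s U r))=True (s U p)=True s=False p=True (s U r)=False r=False
s_3={p,q,r,s}: ((s U p) U (s U r))=True (s U p)=True s=True p=True (s U r)=True r=True
s_4={q,r,s}: ((s U p) U (s U r))=True (s U p)=False s=True p=False (s U r)=True r=True
Evaluating at position 2: result = True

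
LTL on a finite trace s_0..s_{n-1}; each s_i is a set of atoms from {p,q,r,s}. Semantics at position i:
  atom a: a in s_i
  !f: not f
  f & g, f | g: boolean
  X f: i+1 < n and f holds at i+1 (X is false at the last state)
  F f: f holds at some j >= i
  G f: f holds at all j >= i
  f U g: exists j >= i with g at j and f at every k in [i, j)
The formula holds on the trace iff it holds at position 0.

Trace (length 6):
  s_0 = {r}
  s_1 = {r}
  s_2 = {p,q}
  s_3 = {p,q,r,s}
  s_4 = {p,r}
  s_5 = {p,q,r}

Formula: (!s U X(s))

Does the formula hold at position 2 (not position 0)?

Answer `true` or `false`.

Answer: true

Derivation:
s_0={r}: (!s U X(s))=True !s=True s=False X(s)=False
s_1={r}: (!s U X(s))=True !s=True s=False X(s)=False
s_2={p,q}: (!s U X(s))=True !s=True s=False X(s)=True
s_3={p,q,r,s}: (!s U X(s))=False !s=False s=True X(s)=False
s_4={p,r}: (!s U X(s))=False !s=True s=False X(s)=False
s_5={p,q,r}: (!s U X(s))=False !s=True s=False X(s)=False
Evaluating at position 2: result = True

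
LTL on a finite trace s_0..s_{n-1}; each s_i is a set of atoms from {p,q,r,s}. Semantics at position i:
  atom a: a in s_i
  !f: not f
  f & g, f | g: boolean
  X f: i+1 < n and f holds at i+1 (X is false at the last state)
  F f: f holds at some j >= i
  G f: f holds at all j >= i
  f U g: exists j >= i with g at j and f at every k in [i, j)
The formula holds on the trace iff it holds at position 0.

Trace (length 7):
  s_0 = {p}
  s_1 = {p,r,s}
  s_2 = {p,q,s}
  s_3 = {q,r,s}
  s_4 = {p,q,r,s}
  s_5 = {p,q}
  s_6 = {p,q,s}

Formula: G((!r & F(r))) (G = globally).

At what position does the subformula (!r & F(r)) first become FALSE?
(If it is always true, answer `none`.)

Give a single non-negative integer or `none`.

s_0={p}: (!r & F(r))=True !r=True r=False F(r)=True
s_1={p,r,s}: (!r & F(r))=False !r=False r=True F(r)=True
s_2={p,q,s}: (!r & F(r))=True !r=True r=False F(r)=True
s_3={q,r,s}: (!r & F(r))=False !r=False r=True F(r)=True
s_4={p,q,r,s}: (!r & F(r))=False !r=False r=True F(r)=True
s_5={p,q}: (!r & F(r))=False !r=True r=False F(r)=False
s_6={p,q,s}: (!r & F(r))=False !r=True r=False F(r)=False
G((!r & F(r))) holds globally = False
First violation at position 1.

Answer: 1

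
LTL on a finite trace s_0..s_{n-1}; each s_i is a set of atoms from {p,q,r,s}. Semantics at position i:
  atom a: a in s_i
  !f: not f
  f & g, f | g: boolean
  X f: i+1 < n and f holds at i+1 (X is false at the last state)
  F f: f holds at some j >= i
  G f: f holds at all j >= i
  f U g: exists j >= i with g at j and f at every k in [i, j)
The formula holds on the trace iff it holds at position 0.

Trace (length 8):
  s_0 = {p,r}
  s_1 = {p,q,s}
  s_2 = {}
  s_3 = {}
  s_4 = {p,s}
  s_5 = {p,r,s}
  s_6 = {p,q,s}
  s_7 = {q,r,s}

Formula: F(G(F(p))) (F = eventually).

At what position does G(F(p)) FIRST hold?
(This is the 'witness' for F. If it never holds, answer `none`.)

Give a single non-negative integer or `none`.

s_0={p,r}: G(F(p))=False F(p)=True p=True
s_1={p,q,s}: G(F(p))=False F(p)=True p=True
s_2={}: G(F(p))=False F(p)=True p=False
s_3={}: G(F(p))=False F(p)=True p=False
s_4={p,s}: G(F(p))=False F(p)=True p=True
s_5={p,r,s}: G(F(p))=False F(p)=True p=True
s_6={p,q,s}: G(F(p))=False F(p)=True p=True
s_7={q,r,s}: G(F(p))=False F(p)=False p=False
F(G(F(p))) does not hold (no witness exists).

Answer: none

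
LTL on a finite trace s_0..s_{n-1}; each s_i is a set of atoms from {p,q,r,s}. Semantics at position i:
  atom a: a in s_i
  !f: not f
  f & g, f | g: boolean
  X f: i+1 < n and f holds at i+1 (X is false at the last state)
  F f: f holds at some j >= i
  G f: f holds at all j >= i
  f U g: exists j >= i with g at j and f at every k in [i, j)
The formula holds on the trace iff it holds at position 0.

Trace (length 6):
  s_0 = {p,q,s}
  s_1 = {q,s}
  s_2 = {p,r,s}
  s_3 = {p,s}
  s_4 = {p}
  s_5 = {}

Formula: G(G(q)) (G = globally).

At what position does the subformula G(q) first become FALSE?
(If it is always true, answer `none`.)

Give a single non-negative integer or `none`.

s_0={p,q,s}: G(q)=False q=True
s_1={q,s}: G(q)=False q=True
s_2={p,r,s}: G(q)=False q=False
s_3={p,s}: G(q)=False q=False
s_4={p}: G(q)=False q=False
s_5={}: G(q)=False q=False
G(G(q)) holds globally = False
First violation at position 0.

Answer: 0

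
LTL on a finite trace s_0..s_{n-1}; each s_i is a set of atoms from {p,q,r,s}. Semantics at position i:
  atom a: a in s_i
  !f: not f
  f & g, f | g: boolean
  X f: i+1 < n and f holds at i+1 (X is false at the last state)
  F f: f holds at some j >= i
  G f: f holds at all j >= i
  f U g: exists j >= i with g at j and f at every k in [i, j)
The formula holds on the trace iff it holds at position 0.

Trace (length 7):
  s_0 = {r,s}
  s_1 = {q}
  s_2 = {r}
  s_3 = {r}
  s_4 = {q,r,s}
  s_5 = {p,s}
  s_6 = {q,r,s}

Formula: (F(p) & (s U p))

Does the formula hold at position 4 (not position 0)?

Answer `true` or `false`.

Answer: true

Derivation:
s_0={r,s}: (F(p) & (s U p))=False F(p)=True p=False (s U p)=False s=True
s_1={q}: (F(p) & (s U p))=False F(p)=True p=False (s U p)=False s=False
s_2={r}: (F(p) & (s U p))=False F(p)=True p=False (s U p)=False s=False
s_3={r}: (F(p) & (s U p))=False F(p)=True p=False (s U p)=False s=False
s_4={q,r,s}: (F(p) & (s U p))=True F(p)=True p=False (s U p)=True s=True
s_5={p,s}: (F(p) & (s U p))=True F(p)=True p=True (s U p)=True s=True
s_6={q,r,s}: (F(p) & (s U p))=False F(p)=False p=False (s U p)=False s=True
Evaluating at position 4: result = True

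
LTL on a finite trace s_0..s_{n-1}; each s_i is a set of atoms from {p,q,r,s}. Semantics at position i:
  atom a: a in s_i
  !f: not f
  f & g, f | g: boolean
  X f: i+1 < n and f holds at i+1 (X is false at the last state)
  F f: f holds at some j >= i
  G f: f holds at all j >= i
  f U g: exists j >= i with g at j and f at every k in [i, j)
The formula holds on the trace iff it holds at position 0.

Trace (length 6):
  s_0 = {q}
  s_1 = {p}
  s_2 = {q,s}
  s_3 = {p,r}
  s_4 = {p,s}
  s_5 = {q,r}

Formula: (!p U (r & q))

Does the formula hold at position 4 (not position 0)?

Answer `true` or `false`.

Answer: false

Derivation:
s_0={q}: (!p U (r & q))=False !p=True p=False (r & q)=False r=False q=True
s_1={p}: (!p U (r & q))=False !p=False p=True (r & q)=False r=False q=False
s_2={q,s}: (!p U (r & q))=False !p=True p=False (r & q)=False r=False q=True
s_3={p,r}: (!p U (r & q))=False !p=False p=True (r & q)=False r=True q=False
s_4={p,s}: (!p U (r & q))=False !p=False p=True (r & q)=False r=False q=False
s_5={q,r}: (!p U (r & q))=True !p=True p=False (r & q)=True r=True q=True
Evaluating at position 4: result = False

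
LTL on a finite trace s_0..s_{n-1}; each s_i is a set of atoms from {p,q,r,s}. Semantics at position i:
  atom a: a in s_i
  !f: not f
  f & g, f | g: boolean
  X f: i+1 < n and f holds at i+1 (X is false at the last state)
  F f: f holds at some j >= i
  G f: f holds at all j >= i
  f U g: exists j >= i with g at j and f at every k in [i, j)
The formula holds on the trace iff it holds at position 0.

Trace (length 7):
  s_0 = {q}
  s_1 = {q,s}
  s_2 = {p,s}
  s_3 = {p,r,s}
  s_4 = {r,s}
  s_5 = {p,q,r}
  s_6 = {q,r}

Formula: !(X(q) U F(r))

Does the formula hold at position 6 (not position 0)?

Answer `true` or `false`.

s_0={q}: !(X(q) U F(r))=False (X(q) U F(r))=True X(q)=True q=True F(r)=True r=False
s_1={q,s}: !(X(q) U F(r))=False (X(q) U F(r))=True X(q)=False q=True F(r)=True r=False
s_2={p,s}: !(X(q) U F(r))=False (X(q) U F(r))=True X(q)=False q=False F(r)=True r=False
s_3={p,r,s}: !(X(q) U F(r))=False (X(q) U F(r))=True X(q)=False q=False F(r)=True r=True
s_4={r,s}: !(X(q) U F(r))=False (X(q) U F(r))=True X(q)=True q=False F(r)=True r=True
s_5={p,q,r}: !(X(q) U F(r))=False (X(q) U F(r))=True X(q)=True q=True F(r)=True r=True
s_6={q,r}: !(X(q) U F(r))=False (X(q) U F(r))=True X(q)=False q=True F(r)=True r=True
Evaluating at position 6: result = False

Answer: false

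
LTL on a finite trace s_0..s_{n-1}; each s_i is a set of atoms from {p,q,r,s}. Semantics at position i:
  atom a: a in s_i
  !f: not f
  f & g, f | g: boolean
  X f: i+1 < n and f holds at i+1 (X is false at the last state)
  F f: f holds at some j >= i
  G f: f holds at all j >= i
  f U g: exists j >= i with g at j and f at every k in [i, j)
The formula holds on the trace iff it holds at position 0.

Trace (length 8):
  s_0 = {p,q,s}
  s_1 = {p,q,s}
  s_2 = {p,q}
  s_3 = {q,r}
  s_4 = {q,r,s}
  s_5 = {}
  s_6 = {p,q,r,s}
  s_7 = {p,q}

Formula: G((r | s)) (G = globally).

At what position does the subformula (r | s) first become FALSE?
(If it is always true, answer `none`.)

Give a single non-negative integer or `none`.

s_0={p,q,s}: (r | s)=True r=False s=True
s_1={p,q,s}: (r | s)=True r=False s=True
s_2={p,q}: (r | s)=False r=False s=False
s_3={q,r}: (r | s)=True r=True s=False
s_4={q,r,s}: (r | s)=True r=True s=True
s_5={}: (r | s)=False r=False s=False
s_6={p,q,r,s}: (r | s)=True r=True s=True
s_7={p,q}: (r | s)=False r=False s=False
G((r | s)) holds globally = False
First violation at position 2.

Answer: 2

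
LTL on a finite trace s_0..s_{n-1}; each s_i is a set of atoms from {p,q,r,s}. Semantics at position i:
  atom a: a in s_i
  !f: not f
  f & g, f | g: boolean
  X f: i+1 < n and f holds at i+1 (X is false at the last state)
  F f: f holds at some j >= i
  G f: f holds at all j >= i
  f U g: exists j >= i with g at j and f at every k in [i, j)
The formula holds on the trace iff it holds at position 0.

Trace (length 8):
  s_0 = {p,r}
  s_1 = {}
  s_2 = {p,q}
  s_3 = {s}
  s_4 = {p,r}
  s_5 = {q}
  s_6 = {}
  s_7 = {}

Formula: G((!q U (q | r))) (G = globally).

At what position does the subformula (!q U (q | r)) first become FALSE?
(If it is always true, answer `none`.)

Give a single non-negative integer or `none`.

s_0={p,r}: (!q U (q | r))=True !q=True q=False (q | r)=True r=True
s_1={}: (!q U (q | r))=True !q=True q=False (q | r)=False r=False
s_2={p,q}: (!q U (q | r))=True !q=False q=True (q | r)=True r=False
s_3={s}: (!q U (q | r))=True !q=True q=False (q | r)=False r=False
s_4={p,r}: (!q U (q | r))=True !q=True q=False (q | r)=True r=True
s_5={q}: (!q U (q | r))=True !q=False q=True (q | r)=True r=False
s_6={}: (!q U (q | r))=False !q=True q=False (q | r)=False r=False
s_7={}: (!q U (q | r))=False !q=True q=False (q | r)=False r=False
G((!q U (q | r))) holds globally = False
First violation at position 6.

Answer: 6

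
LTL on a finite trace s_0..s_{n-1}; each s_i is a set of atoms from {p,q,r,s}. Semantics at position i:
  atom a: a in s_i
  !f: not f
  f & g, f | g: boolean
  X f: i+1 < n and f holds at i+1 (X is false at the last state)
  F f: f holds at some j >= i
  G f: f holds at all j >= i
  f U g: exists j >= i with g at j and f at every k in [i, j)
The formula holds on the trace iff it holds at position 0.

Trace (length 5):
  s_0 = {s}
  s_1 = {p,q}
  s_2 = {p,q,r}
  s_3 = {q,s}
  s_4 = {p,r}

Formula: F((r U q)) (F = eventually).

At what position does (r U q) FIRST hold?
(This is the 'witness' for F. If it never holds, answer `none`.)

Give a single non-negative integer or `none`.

s_0={s}: (r U q)=False r=False q=False
s_1={p,q}: (r U q)=True r=False q=True
s_2={p,q,r}: (r U q)=True r=True q=True
s_3={q,s}: (r U q)=True r=False q=True
s_4={p,r}: (r U q)=False r=True q=False
F((r U q)) holds; first witness at position 1.

Answer: 1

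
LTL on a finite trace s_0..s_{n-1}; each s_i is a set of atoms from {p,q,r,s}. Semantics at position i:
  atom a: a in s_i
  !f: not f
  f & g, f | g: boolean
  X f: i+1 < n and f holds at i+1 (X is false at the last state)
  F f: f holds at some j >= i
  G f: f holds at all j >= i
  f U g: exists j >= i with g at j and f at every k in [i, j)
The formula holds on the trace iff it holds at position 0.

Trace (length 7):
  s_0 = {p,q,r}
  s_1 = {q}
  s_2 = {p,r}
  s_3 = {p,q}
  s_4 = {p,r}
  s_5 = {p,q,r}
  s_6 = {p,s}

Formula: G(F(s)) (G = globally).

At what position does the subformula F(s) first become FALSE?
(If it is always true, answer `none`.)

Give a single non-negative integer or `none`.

Answer: none

Derivation:
s_0={p,q,r}: F(s)=True s=False
s_1={q}: F(s)=True s=False
s_2={p,r}: F(s)=True s=False
s_3={p,q}: F(s)=True s=False
s_4={p,r}: F(s)=True s=False
s_5={p,q,r}: F(s)=True s=False
s_6={p,s}: F(s)=True s=True
G(F(s)) holds globally = True
No violation — formula holds at every position.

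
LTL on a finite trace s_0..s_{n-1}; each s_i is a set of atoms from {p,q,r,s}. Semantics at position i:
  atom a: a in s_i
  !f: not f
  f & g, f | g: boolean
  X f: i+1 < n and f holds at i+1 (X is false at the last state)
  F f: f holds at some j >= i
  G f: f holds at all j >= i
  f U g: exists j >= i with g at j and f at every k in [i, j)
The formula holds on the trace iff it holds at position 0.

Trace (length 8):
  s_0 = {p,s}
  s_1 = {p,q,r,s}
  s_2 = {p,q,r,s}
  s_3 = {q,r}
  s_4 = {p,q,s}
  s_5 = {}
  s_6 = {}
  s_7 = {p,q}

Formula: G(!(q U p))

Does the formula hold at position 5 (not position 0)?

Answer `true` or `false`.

s_0={p,s}: G(!(q U p))=False !(q U p)=False (q U p)=True q=False p=True
s_1={p,q,r,s}: G(!(q U p))=False !(q U p)=False (q U p)=True q=True p=True
s_2={p,q,r,s}: G(!(q U p))=False !(q U p)=False (q U p)=True q=True p=True
s_3={q,r}: G(!(q U p))=False !(q U p)=False (q U p)=True q=True p=False
s_4={p,q,s}: G(!(q U p))=False !(q U p)=False (q U p)=True q=True p=True
s_5={}: G(!(q U p))=False !(q U p)=True (q U p)=False q=False p=False
s_6={}: G(!(q U p))=False !(q U p)=True (q U p)=False q=False p=False
s_7={p,q}: G(!(q U p))=False !(q U p)=False (q U p)=True q=True p=True
Evaluating at position 5: result = False

Answer: false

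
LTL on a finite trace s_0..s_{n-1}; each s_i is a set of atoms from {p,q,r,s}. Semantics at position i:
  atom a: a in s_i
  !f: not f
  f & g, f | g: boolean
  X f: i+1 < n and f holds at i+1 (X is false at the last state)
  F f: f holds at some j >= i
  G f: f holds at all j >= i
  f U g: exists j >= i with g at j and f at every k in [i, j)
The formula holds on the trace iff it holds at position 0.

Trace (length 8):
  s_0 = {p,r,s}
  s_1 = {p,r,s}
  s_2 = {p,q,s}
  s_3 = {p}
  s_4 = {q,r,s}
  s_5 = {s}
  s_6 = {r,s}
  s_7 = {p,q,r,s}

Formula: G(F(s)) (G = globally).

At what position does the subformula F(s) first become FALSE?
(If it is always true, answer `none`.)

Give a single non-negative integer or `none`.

Answer: none

Derivation:
s_0={p,r,s}: F(s)=True s=True
s_1={p,r,s}: F(s)=True s=True
s_2={p,q,s}: F(s)=True s=True
s_3={p}: F(s)=True s=False
s_4={q,r,s}: F(s)=True s=True
s_5={s}: F(s)=True s=True
s_6={r,s}: F(s)=True s=True
s_7={p,q,r,s}: F(s)=True s=True
G(F(s)) holds globally = True
No violation — formula holds at every position.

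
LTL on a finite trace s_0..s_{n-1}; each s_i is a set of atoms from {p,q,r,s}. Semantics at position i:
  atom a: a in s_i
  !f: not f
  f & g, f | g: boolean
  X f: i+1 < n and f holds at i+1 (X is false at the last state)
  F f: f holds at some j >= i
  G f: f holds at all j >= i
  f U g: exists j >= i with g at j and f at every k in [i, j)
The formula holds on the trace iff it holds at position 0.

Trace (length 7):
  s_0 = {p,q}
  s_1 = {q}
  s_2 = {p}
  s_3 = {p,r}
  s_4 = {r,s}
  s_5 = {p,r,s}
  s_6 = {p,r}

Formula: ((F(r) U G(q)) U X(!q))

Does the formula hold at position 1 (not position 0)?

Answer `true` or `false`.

s_0={p,q}: ((F(r) U G(q)) U X(!q))=False (F(r) U G(q))=False F(r)=True r=False G(q)=False q=True X(!q)=False !q=False
s_1={q}: ((F(r) U G(q)) U X(!q))=True (F(r) U G(q))=False F(r)=True r=False G(q)=False q=True X(!q)=True !q=False
s_2={p}: ((F(r) U G(q)) U X(!q))=True (F(r) U G(q))=False F(r)=True r=False G(q)=False q=False X(!q)=True !q=True
s_3={p,r}: ((F(r) U G(q)) U X(!q))=True (F(r) U G(q))=False F(r)=True r=True G(q)=False q=False X(!q)=True !q=True
s_4={r,s}: ((F(r) U G(q)) U X(!q))=True (F(r) U G(q))=False F(r)=True r=True G(q)=False q=False X(!q)=True !q=True
s_5={p,r,s}: ((F(r) U G(q)) U X(!q))=True (F(r) U G(q))=False F(r)=True r=True G(q)=False q=False X(!q)=True !q=True
s_6={p,r}: ((F(r) U G(q)) U X(!q))=False (F(r) U G(q))=False F(r)=True r=True G(q)=False q=False X(!q)=False !q=True
Evaluating at position 1: result = True

Answer: true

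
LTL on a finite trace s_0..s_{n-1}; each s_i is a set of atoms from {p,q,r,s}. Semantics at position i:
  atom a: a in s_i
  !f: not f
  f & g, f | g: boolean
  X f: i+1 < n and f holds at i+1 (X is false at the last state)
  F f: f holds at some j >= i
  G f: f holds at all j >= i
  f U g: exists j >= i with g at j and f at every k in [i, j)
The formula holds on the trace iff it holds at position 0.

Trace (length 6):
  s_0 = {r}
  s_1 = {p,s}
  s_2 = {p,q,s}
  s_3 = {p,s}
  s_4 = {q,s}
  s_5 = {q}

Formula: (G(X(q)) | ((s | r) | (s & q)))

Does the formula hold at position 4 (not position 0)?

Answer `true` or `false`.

Answer: true

Derivation:
s_0={r}: (G(X(q)) | ((s | r) | (s & q)))=True G(X(q))=False X(q)=False q=False ((s | r) | (s & q))=True (s | r)=True s=False r=True (s & q)=False
s_1={p,s}: (G(X(q)) | ((s | r) | (s & q)))=True G(X(q))=False X(q)=True q=False ((s | r) | (s & q))=True (s | r)=True s=True r=False (s & q)=False
s_2={p,q,s}: (G(X(q)) | ((s | r) | (s & q)))=True G(X(q))=False X(q)=False q=True ((s | r) | (s & q))=True (s | r)=True s=True r=False (s & q)=True
s_3={p,s}: (G(X(q)) | ((s | r) | (s & q)))=True G(X(q))=False X(q)=True q=False ((s | r) | (s & q))=True (s | r)=True s=True r=False (s & q)=False
s_4={q,s}: (G(X(q)) | ((s | r) | (s & q)))=True G(X(q))=False X(q)=True q=True ((s | r) | (s & q))=True (s | r)=True s=True r=False (s & q)=True
s_5={q}: (G(X(q)) | ((s | r) | (s & q)))=False G(X(q))=False X(q)=False q=True ((s | r) | (s & q))=False (s | r)=False s=False r=False (s & q)=False
Evaluating at position 4: result = True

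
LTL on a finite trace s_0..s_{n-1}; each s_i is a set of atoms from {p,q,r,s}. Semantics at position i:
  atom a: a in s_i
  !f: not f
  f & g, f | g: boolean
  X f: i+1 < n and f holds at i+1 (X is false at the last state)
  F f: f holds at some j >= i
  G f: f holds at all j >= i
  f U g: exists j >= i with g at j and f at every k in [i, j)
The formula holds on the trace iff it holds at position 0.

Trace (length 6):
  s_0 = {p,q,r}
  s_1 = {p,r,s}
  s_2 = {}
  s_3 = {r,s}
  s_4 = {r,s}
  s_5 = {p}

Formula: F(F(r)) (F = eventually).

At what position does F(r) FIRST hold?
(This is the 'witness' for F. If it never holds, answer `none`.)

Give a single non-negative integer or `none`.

s_0={p,q,r}: F(r)=True r=True
s_1={p,r,s}: F(r)=True r=True
s_2={}: F(r)=True r=False
s_3={r,s}: F(r)=True r=True
s_4={r,s}: F(r)=True r=True
s_5={p}: F(r)=False r=False
F(F(r)) holds; first witness at position 0.

Answer: 0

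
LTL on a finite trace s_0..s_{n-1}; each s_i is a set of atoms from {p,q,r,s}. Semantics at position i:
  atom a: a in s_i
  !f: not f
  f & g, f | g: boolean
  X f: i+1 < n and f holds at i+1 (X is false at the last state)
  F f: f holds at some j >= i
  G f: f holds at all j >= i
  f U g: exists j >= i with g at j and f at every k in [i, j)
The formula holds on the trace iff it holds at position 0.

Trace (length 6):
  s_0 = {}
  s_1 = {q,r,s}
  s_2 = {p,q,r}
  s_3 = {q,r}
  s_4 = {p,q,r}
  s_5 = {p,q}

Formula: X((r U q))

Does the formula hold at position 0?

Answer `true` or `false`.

s_0={}: X((r U q))=True (r U q)=False r=False q=False
s_1={q,r,s}: X((r U q))=True (r U q)=True r=True q=True
s_2={p,q,r}: X((r U q))=True (r U q)=True r=True q=True
s_3={q,r}: X((r U q))=True (r U q)=True r=True q=True
s_4={p,q,r}: X((r U q))=True (r U q)=True r=True q=True
s_5={p,q}: X((r U q))=False (r U q)=True r=False q=True

Answer: true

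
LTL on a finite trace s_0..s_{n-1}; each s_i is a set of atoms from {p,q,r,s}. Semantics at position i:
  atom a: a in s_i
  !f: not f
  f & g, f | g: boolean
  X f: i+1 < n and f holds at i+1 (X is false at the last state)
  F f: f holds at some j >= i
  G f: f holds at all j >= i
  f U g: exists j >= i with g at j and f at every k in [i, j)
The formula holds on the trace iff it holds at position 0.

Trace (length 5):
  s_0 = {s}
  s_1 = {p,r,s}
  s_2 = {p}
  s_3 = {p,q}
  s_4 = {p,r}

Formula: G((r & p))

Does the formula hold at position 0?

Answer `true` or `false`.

Answer: false

Derivation:
s_0={s}: G((r & p))=False (r & p)=False r=False p=False
s_1={p,r,s}: G((r & p))=False (r & p)=True r=True p=True
s_2={p}: G((r & p))=False (r & p)=False r=False p=True
s_3={p,q}: G((r & p))=False (r & p)=False r=False p=True
s_4={p,r}: G((r & p))=True (r & p)=True r=True p=True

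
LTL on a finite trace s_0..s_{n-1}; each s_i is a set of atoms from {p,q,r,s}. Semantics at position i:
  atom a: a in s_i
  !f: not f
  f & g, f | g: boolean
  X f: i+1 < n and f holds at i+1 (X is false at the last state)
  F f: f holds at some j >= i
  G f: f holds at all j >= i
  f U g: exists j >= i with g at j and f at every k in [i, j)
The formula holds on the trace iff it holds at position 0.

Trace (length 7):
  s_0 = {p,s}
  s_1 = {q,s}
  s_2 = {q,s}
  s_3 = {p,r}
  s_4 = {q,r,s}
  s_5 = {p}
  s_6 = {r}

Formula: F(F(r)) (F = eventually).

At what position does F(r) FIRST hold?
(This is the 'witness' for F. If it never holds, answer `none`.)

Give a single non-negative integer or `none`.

s_0={p,s}: F(r)=True r=False
s_1={q,s}: F(r)=True r=False
s_2={q,s}: F(r)=True r=False
s_3={p,r}: F(r)=True r=True
s_4={q,r,s}: F(r)=True r=True
s_5={p}: F(r)=True r=False
s_6={r}: F(r)=True r=True
F(F(r)) holds; first witness at position 0.

Answer: 0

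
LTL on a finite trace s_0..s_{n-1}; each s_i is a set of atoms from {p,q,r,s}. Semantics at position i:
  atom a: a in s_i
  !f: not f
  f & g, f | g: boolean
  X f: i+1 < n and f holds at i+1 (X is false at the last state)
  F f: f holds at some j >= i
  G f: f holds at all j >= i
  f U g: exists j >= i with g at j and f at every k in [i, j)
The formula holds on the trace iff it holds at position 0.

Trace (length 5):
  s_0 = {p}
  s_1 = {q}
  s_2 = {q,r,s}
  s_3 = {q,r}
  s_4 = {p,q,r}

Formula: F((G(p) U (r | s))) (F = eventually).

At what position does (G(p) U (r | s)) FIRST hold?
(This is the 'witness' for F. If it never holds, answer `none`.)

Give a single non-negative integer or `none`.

s_0={p}: (G(p) U (r | s))=False G(p)=False p=True (r | s)=False r=False s=False
s_1={q}: (G(p) U (r | s))=False G(p)=False p=False (r | s)=False r=False s=False
s_2={q,r,s}: (G(p) U (r | s))=True G(p)=False p=False (r | s)=True r=True s=True
s_3={q,r}: (G(p) U (r | s))=True G(p)=False p=False (r | s)=True r=True s=False
s_4={p,q,r}: (G(p) U (r | s))=True G(p)=True p=True (r | s)=True r=True s=False
F((G(p) U (r | s))) holds; first witness at position 2.

Answer: 2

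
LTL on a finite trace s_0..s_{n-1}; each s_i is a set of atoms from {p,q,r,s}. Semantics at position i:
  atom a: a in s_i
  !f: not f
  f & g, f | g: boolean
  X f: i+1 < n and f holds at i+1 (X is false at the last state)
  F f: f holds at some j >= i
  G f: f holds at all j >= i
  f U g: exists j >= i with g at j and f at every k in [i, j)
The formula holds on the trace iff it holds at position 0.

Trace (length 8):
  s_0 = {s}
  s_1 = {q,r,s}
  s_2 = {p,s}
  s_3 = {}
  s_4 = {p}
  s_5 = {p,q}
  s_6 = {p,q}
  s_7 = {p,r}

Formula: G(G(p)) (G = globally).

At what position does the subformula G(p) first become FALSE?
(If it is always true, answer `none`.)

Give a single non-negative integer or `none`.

Answer: 0

Derivation:
s_0={s}: G(p)=False p=False
s_1={q,r,s}: G(p)=False p=False
s_2={p,s}: G(p)=False p=True
s_3={}: G(p)=False p=False
s_4={p}: G(p)=True p=True
s_5={p,q}: G(p)=True p=True
s_6={p,q}: G(p)=True p=True
s_7={p,r}: G(p)=True p=True
G(G(p)) holds globally = False
First violation at position 0.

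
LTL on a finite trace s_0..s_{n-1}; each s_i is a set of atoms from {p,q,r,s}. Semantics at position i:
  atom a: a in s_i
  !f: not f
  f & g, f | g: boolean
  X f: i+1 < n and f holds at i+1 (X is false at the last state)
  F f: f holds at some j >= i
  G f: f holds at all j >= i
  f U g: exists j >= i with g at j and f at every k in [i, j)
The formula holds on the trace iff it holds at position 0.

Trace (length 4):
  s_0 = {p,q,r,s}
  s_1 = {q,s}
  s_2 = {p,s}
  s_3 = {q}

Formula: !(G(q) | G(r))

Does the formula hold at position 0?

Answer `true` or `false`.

s_0={p,q,r,s}: !(G(q) | G(r))=True (G(q) | G(r))=False G(q)=False q=True G(r)=False r=True
s_1={q,s}: !(G(q) | G(r))=True (G(q) | G(r))=False G(q)=False q=True G(r)=False r=False
s_2={p,s}: !(G(q) | G(r))=True (G(q) | G(r))=False G(q)=False q=False G(r)=False r=False
s_3={q}: !(G(q) | G(r))=False (G(q) | G(r))=True G(q)=True q=True G(r)=False r=False

Answer: true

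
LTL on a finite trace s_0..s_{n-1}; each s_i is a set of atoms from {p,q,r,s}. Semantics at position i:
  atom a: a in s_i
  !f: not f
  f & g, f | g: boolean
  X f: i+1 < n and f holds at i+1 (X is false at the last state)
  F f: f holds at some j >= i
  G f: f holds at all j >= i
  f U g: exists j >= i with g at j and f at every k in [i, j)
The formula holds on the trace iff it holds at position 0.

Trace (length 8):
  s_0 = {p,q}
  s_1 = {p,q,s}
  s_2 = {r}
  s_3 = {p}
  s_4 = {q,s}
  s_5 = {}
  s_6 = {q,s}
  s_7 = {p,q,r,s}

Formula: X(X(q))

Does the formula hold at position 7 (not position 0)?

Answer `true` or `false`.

Answer: false

Derivation:
s_0={p,q}: X(X(q))=False X(q)=True q=True
s_1={p,q,s}: X(X(q))=False X(q)=False q=True
s_2={r}: X(X(q))=True X(q)=False q=False
s_3={p}: X(X(q))=False X(q)=True q=False
s_4={q,s}: X(X(q))=True X(q)=False q=True
s_5={}: X(X(q))=True X(q)=True q=False
s_6={q,s}: X(X(q))=False X(q)=True q=True
s_7={p,q,r,s}: X(X(q))=False X(q)=False q=True
Evaluating at position 7: result = False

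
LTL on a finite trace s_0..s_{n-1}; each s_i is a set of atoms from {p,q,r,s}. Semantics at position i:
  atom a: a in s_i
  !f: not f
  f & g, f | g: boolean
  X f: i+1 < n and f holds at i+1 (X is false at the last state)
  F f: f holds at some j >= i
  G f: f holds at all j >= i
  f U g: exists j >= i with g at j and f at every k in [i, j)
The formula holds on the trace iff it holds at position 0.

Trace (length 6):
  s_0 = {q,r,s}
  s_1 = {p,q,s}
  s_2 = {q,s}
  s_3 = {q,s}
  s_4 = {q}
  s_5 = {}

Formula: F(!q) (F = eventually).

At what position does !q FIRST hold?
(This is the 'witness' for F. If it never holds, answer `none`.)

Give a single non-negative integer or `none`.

Answer: 5

Derivation:
s_0={q,r,s}: !q=False q=True
s_1={p,q,s}: !q=False q=True
s_2={q,s}: !q=False q=True
s_3={q,s}: !q=False q=True
s_4={q}: !q=False q=True
s_5={}: !q=True q=False
F(!q) holds; first witness at position 5.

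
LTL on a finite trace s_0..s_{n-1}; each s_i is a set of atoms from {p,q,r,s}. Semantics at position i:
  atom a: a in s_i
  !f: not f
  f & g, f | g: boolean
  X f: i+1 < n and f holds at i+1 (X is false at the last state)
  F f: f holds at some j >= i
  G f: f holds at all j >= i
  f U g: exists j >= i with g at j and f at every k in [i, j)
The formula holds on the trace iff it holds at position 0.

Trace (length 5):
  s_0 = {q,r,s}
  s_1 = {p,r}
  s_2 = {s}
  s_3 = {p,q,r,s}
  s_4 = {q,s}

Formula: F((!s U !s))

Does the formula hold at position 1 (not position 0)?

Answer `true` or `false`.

Answer: true

Derivation:
s_0={q,r,s}: F((!s U !s))=True (!s U !s)=False !s=False s=True
s_1={p,r}: F((!s U !s))=True (!s U !s)=True !s=True s=False
s_2={s}: F((!s U !s))=False (!s U !s)=False !s=False s=True
s_3={p,q,r,s}: F((!s U !s))=False (!s U !s)=False !s=False s=True
s_4={q,s}: F((!s U !s))=False (!s U !s)=False !s=False s=True
Evaluating at position 1: result = True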